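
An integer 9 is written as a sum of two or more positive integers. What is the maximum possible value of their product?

Define g[k] = max over 1≤i<k of i · max(k−i, g[k−i]); the inner max lets the remainder stay uncut if that's better.
g[2] = 1·max(1,0) = 1·1 = 1
g[3] = 1·max(2,1) = 1·2 = 2
g[4] = 2·max(2,1) = 2·2 = 4
g[5] = 2·max(3,2) = 2·3 = 6
g[6] = 3·max(3,2) = 3·3 = 9
g[7] = 2·max(5,6) = 2·6 = 12
g[8] = 2·max(6,9) = 2·9 = 18
g[9] = 3·max(6,9) = 3·9 = 27
One optimal split: 3 + 3 + 3; product 3·3·3 = 27.

27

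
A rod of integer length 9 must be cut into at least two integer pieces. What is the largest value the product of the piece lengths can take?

27

Let prod[k] be the best product for length k (with at least one cut). For each first piece i, the rest contributes max(k−i, prod[k−i]).
Small cases: prod[2]=1.
prod[3] = max(1*2, 2*1) = 2
prod[4] = max(1*3, 2*2, 3*1) = 4
prod[5] = max(1*4, 2*3, 3*2, 4*1) = 6
prod[6] = max(1*6, 2*4, 3*3, 4*2, 5*1) = 9
prod[7] = max(1*9, 2*6, 3*4, 4*3, 5*2, 6*1) = 12
prod[8] = max(1*12, 2*9, 3*6, …, 6*2, 7*1) = 18
prod[9] = max(1*18, 2*12, 3*9, …, 7*2, 8*1) = 27
One optimal split: 3 + 3 + 3; product 3*3*3 = 27.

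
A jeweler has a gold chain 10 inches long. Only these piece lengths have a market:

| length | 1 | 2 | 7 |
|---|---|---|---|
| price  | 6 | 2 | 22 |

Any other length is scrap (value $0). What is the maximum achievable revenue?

60

Build r[k] bottom-up: r[k] = max over allowed piece i of (p[i] + r[k−i]).
r[1] = 6
r[2] = 12  (first piece 1, then r[1]=6)
r[3] = 18  (first piece 1, then r[2]=12)
r[4] = 24  (first piece 1, then r[3]=18)
r[5] = 30  (first piece 1, then r[4]=24)
r[6] = 36  (first piece 1, then r[5]=30)
r[7] = 42  (first piece 1, then r[6]=36)
r[8] = 48  (first piece 1, then r[7]=42)
r[9] = 54  (first piece 1, then r[8]=48)
r[10] = 60  (first piece 1, then r[9]=54)
One optimal cutting: 1 + 1 + 1 + 1 + 1 + 1 + 1 + 1 + 1 + 1 → $60.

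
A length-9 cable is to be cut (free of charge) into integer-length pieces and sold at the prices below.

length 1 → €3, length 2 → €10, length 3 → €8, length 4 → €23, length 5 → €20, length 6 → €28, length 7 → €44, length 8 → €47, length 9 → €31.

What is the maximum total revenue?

54

Let v[k] be the best obtainable value from length k. For each k, try every first piece i and keep the best of price[i] + v[k−i].
v[1] = 3
v[2] = max(3+3, 10+0) = 10
v[3] = max(3+10, 10+3, 8+0) = 13
v[4] = max(3+13, 10+10, 8+3, 23+0) = 23
v[5] = max(3+23, 10+13, 8+10, 23+3, 20+0) = 26
v[6] = max(3+26, 10+23, 8+13, 23+10, 20+3, 28+0) = 33
v[7] = max(3+33, 10+26, 8+23, …, 28+3, 44+0) = 44
v[8] = max(3+44, 10+33, 8+26, …, 44+3, 47+0) = 47
v[9] = max(3+47, 10+44, 8+33, …, 47+3, 31+0) = 54
One optimal cutting: 7 + 2 → €44 + €10 = €54.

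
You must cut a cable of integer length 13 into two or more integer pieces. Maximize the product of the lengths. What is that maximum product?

Fill P[k] for k=2..13: at each k try every first piece i and multiply by the better of (k−i) uncut or P[k−i].
P[2] = 1*max(1,0) = 1*1 = 1
P[3] = 1*max(2,1) = 1*2 = 2
P[4] = 2*max(2,1) = 2*2 = 4
P[5] = 2*max(3,2) = 2*3 = 6
P[6] = 3*max(3,2) = 3*3 = 9
P[7] = 2*max(5,6) = 2*6 = 12
P[8] = 2*max(6,9) = 2*9 = 18
P[9] = 3*max(6,9) = 3*9 = 27
P[10] = 2*max(8,18) = 2*18 = 36
P[11] = 2*max(9,27) = 2*27 = 54
P[12] = 3*max(9,27) = 3*27 = 81
P[13] = 2*max(11,54) = 2*54 = 108
One optimal split: 3 + 3 + 3 + 2 + 2; product 3*3*3*2*2 = 108.

108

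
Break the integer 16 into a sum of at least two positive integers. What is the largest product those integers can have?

Define prod[k] = max over 1≤i<k of i · max(k−i, prod[k−i]); the inner max lets the remainder stay uncut if that's better.
prod[2] = 1×max(1,0) = 1×1 = 1
prod[3] = 1×max(2,1) = 1×2 = 2
prod[4] = 2×max(2,1) = 2×2 = 4
prod[5] = 2×max(3,2) = 2×3 = 6
prod[6] = 3×max(3,2) = 3×3 = 9
prod[7] = 2×max(5,6) = 2×6 = 12
prod[8] = 2×max(6,9) = 2×9 = 18
prod[9] = 3×max(6,9) = 3×9 = 27
prod[10] = 2×max(8,18) = 2×18 = 36
prod[11] = 2×max(9,27) = 2×27 = 54
prod[12] = 3×max(9,27) = 3×27 = 81
prod[13] = 2×max(11,54) = 2×54 = 108
prod[14] = 2×max(12,81) = 2×81 = 162
prod[15] = 3×max(12,81) = 3×81 = 243
prod[16] = 2×max(14,162) = 2×162 = 324
One optimal split: 3 + 3 + 3 + 3 + 2 + 2; product 3×3×3×3×2×2 = 324.

324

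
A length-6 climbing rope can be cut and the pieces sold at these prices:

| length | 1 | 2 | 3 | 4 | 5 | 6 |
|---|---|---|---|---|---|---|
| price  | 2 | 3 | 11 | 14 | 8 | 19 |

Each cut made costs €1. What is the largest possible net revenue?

Let net[k] be the best obtainable value from length k. For each k, try every first piece i and keep the best of price[i] + net[k−i] minus the 1 cut fee when i<k.
net[1] = 2
net[2] = 3  (first piece 1, then net[1]=2)
net[3] = 11
net[4] = 14
net[5] = 15  (first piece 1, then net[4]=14)
net[6] = 21  (first piece 3, then net[3]=11)
One optimal plan: pieces 3 + 3 (1 cut) → €22 − €1 = €21.

21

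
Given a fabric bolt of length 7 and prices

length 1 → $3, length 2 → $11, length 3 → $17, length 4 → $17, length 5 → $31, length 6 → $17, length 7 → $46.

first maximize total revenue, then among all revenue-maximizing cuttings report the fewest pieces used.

1

Consider every possible first cut. r[k] is the best of p[i]+r[k−i] over all sellable i≤k.
r[1] = 3
r[2] = 11
r[3] = 17
r[4] = 22  (first piece 2, then r[2]=11)
r[5] = 31
r[6] = 34  (first piece 1, then r[5]=31)
r[7] = 46
Maximum revenue is $46.
Now minimize piece count subject to staying optimal: for each k, pieces[k] = 1 + min over i with p[i]+r[k−i]=r[k] of pieces[k−i].
pieces[4] = 2
pieces[5] = 1
pieces[6] = 2
pieces[7] = 1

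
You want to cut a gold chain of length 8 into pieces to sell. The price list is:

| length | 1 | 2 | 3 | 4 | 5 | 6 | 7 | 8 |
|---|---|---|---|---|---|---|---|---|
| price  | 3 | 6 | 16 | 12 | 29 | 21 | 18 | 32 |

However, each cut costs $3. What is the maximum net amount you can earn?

Let net[k] be the best obtainable value from length k. For each k, try every first piece i and keep the best of price[i] + net[k−i] minus the 3 cut fee when i<k.
net[1] = 3
net[2] = 6
net[3] = 16
net[4] = 16  (first piece 1, then net[3]=16)
net[5] = 29
net[6] = 29  (first piece 1, then net[5]=29)
net[7] = 32  (first piece 2, then net[5]=29)
net[8] = 42  (first piece 3, then net[5]=29)
One optimal plan: pieces 5 + 3 (1 cut) → $45 − $3 = $42.

42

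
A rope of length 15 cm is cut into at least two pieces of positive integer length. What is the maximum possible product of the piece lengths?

243

Define P[k] = max over 1≤i<k of i · max(k−i, P[k−i]); the inner max lets the remainder stay uncut if that's better.
P[2] = 1*max(1,0) = 1*1 = 1
P[3] = 1*max(2,1) = 1*2 = 2
P[4] = 2*max(2,1) = 2*2 = 4
P[5] = 2*max(3,2) = 2*3 = 6
P[6] = 3*max(3,2) = 3*3 = 9
P[7] = 2*max(5,6) = 2*6 = 12
P[8] = 2*max(6,9) = 2*9 = 18
P[9] = 3*max(6,9) = 3*9 = 27
P[10] = 2*max(8,18) = 2*18 = 36
P[11] = 2*max(9,27) = 2*27 = 54
P[12] = 3*max(9,27) = 3*27 = 81
P[13] = 2*max(11,54) = 2*54 = 108
P[14] = 2*max(12,81) = 2*81 = 162
P[15] = 3*max(12,81) = 3*81 = 243
One optimal split: 3 + 3 + 3 + 3 + 3; product 3*3*3*3*3 = 243.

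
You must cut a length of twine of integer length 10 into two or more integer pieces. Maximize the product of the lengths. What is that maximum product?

36

Fill g[k] for k=2..10: at each k try every first piece i and multiply by the better of (k−i) uncut or g[k−i].
g[2] = 1×max(1,0) = 1×1 = 1
g[3] = 1×max(2,1) = 1×2 = 2
g[4] = 2×max(2,1) = 2×2 = 4
g[5] = 2×max(3,2) = 2×3 = 6
g[6] = 3×max(3,2) = 3×3 = 9
g[7] = 2×max(5,6) = 2×6 = 12
g[8] = 2×max(6,9) = 2×9 = 18
g[9] = 3×max(6,9) = 3×9 = 27
g[10] = 2×max(8,18) = 2×18 = 36
One optimal split: 3 + 3 + 2 + 2; product 3×3×2×2 = 36.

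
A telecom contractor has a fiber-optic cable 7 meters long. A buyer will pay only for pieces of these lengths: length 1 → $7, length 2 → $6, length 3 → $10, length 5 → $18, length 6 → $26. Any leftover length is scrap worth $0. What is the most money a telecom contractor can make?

49

Build r[k] bottom-up: r[k] = max over allowed piece i of (p[i] + r[k−i]).
r[1] = 7
r[2] = 14  (first piece 1, then r[1]=7)
r[3] = 21  (first piece 1, then r[2]=14)
r[4] = 28  (first piece 1, then r[3]=21)
r[5] = 35  (first piece 1, then r[4]=28)
r[6] = 42  (first piece 1, then r[5]=35)
r[7] = 49  (first piece 1, then r[6]=42)
One optimal cutting: 1 + 1 + 1 + 1 + 1 + 1 + 1 → $49.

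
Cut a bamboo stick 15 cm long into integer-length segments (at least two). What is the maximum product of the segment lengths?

243

Define g[k] = max over 1≤i<k of i · max(k−i, g[k−i]); the inner max lets the remainder stay uncut if that's better.
g[2] = 1*max(1,0) = 1*1 = 1
g[3] = 1*max(2,1) = 1*2 = 2
g[4] = 2*max(2,1) = 2*2 = 4
g[5] = 2*max(3,2) = 2*3 = 6
g[6] = 3*max(3,2) = 3*3 = 9
g[7] = 2*max(5,6) = 2*6 = 12
g[8] = 2*max(6,9) = 2*9 = 18
g[9] = 3*max(6,9) = 3*9 = 27
g[10] = 2*max(8,18) = 2*18 = 36
g[11] = 2*max(9,27) = 2*27 = 54
g[12] = 3*max(9,27) = 3*27 = 81
g[13] = 2*max(11,54) = 2*54 = 108
g[14] = 2*max(12,81) = 2*81 = 162
g[15] = 3*max(12,81) = 3*81 = 243
One optimal split: 3 + 3 + 3 + 3 + 3; product 3*3*3*3*3 = 243.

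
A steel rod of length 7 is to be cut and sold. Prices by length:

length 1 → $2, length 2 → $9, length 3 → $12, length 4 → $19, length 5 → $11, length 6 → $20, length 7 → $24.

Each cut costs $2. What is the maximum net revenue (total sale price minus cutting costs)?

29

Let r[k] be the best obtainable value from length k. For each k, try every first piece i and keep the best of price[i] + r[k−i] minus the 2 cut fee when i<k.
r[1] = 2
r[2] = 9
r[3] = 12
r[4] = 19
r[5] = 19  (first piece 1, then r[4]=19)
r[6] = 26  (first piece 2, then r[4]=19)
r[7] = 29  (first piece 3, then r[4]=19)
One optimal plan: pieces 4 + 3 (1 cut) → $31 − $2 = $29.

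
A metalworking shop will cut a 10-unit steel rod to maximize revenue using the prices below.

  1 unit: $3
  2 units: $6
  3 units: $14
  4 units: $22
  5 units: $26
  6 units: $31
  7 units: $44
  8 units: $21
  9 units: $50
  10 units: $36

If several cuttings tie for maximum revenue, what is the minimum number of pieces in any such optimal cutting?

Consider every possible first cut. r[k] is the best of p[i]+r[k−i] over all sellable i≤k.
r[1] = 3
r[2] = max(3+3, 6+0) = 6
r[3] = max(3+6, 6+3, 14+0) = 14
r[4] = max(3+14, 6+6, 14+3, 22+0) = 22
r[5] = max(3+22, 6+14, 14+6, 22+3, 26+0) = 26
r[6] = max(3+26, 6+22, 14+14, 22+6, 26+3, 31+0) = 31
r[7] = max(3+31, 6+26, 14+22, …, 31+3, 44+0) = 44
r[8] = max(3+44, 6+31, 14+26, …, 44+3, 21+0) = 47
r[9] = max(3+47, 6+44, 14+31, …, 21+3, 50+0) = 50
r[10] = max(3+50, 6+47, 14+44, …, 50+3, 36+0) = 58
Maximum revenue is $58.
Now minimize piece count subject to staying optimal: for each k, pieces[k] = 1 + min over i with p[i]+r[k−i]=r[k] of pieces[k−i].
pieces[7] = 1
pieces[8] = 2
pieces[9] = 1
pieces[10] = 2

2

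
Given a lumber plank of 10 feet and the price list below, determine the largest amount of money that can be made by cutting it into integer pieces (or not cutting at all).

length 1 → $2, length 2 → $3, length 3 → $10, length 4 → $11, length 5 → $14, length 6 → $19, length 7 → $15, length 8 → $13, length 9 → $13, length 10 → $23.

32

Let r[k] be the best obtainable value from length k. For each k, try every first piece i and keep the best of price[i] + r[k−i].
r[1] = 2
r[2] = 4  (first piece 1, then r[1]=2)
r[3] = 10
r[4] = 12  (first piece 1, then r[3]=10)
r[5] = 14  (first piece 1, then r[4]=12)
r[6] = 20  (first piece 3, then r[3]=10)
r[7] = 22  (first piece 1, then r[6]=20)
r[8] = 24  (first piece 1, then r[7]=22)
r[9] = 30  (first piece 3, then r[6]=20)
r[10] = 32  (first piece 1, then r[9]=30)
One optimal cutting: 3 + 3 + 3 + 1 → $10 + $10 + $10 + $2 = $32.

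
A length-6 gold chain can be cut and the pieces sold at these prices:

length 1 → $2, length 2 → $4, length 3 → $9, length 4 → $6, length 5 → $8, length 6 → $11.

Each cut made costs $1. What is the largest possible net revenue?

Let net[k] be the best obtainable value from length k. For each k, try every first piece i and keep the best of price[i] + net[k−i] minus the 1 cut fee when i<k.
net[1] = 2
net[2] = 4
net[3] = 9
net[4] = 10  (first piece 1, then net[3]=9)
net[5] = 12  (first piece 2, then net[3]=9)
net[6] = 17  (first piece 3, then net[3]=9)
One optimal plan: pieces 3 + 3 (1 cut) → $18 − $1 = $17.

17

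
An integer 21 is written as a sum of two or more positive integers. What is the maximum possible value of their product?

2187

Let prod[k] be the best product for length k (with at least one cut). For each first piece i, the rest contributes max(k−i, prod[k−i]).
prod[2] = 1*max(1,0) = 1*1 = 1
prod[3] = 1*max(2,1) = 1*2 = 2
prod[4] = 2*max(2,1) = 2*2 = 4
prod[5] = 2*max(3,2) = 2*3 = 6
prod[6] = 3*max(3,2) = 3*3 = 9
prod[7] = 2*max(5,6) = 2*6 = 12
prod[8] = 2*max(6,9) = 2*9 = 18
prod[9] = 3*max(6,9) = 3*9 = 27
prod[10] = 2*max(8,18) = 2*18 = 36
prod[11] = 2*max(9,27) = 2*27 = 54
prod[12] = 3*max(9,27) = 3*27 = 81
prod[13] = 2*max(11,54) = 2*54 = 108
prod[14] = 2*max(12,81) = 2*81 = 162
prod[15] = 3*max(12,81) = 3*81 = 243
prod[16] = 2*max(14,162) = 2*162 = 324
prod[17] = 2*max(15,243) = 2*243 = 486
prod[18] = 3*max(15,243) = 3*243 = 729
prod[19] = 2*max(17,486) = 2*486 = 972
prod[20] = 2*max(18,729) = 2*729 = 1458
prod[21] = 3*max(18,729) = 3*729 = 2187
One optimal split: 3 + 3 + 3 + 3 + 3 + 3 + 3; product 3*3*3*3*3*3*3 = 2187.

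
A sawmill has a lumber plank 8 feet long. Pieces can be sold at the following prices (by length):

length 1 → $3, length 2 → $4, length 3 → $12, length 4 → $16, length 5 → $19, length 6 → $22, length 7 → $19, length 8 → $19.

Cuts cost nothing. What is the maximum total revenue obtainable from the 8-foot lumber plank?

Consider every possible first cut. best[k] is the best of p[i]+best[k−i] over all sellable i≤k.
best[1] = 3
best[2] = 6  (first piece 1, then best[1]=3)
best[3] = 12
best[4] = 16
best[5] = 19  (first piece 1, then best[4]=16)
best[6] = 24  (first piece 3, then best[3]=12)
best[7] = 28  (first piece 3, then best[4]=16)
best[8] = 32  (first piece 4, then best[4]=16)
One optimal cutting: 4 + 4 → $16 + $16 = $32.

32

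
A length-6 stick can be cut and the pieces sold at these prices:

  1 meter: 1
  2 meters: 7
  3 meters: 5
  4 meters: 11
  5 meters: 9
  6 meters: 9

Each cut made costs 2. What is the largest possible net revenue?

Build v[k] bottom-up: v[k] = max over allowed piece i of (p[i] + v[k−i]) − 2 per cut.
v[1] = 1
v[2] = 7
v[3] = 6  (first piece 1, then v[2]=7)
v[4] = 12  (first piece 2, then v[2]=7)
v[5] = 11  (first piece 1, then v[4]=12)
v[6] = 17  (first piece 2, then v[4]=12)
One optimal plan: pieces 2 + 2 + 2 (2 cuts) → 21 − 4 = 17.

17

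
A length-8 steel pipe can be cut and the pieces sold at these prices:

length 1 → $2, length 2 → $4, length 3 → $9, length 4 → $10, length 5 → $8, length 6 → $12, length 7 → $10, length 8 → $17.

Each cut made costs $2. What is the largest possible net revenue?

18

Consider every possible first cut. v[k] is the best of p[i]+v[k−i] over all sellable i≤k, charging 2 whenever i<k.
v[1] = 2
v[2] = 4
v[3] = 9
v[4] = 10
v[5] = 11  (first piece 2, then v[3]=9)
v[6] = 16  (first piece 3, then v[3]=9)
v[7] = 17  (first piece 3, then v[4]=10)
v[8] = 18  (first piece 2, then v[6]=16)
One optimal plan: pieces 3 + 3 + 2 (2 cuts) → $22 − $4 = $18.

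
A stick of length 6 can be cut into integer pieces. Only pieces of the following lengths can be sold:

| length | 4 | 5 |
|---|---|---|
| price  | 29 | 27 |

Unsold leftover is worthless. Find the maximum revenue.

Consider every possible first cut. f[k] is the best of p[i]+f[k−i] over all sellable i≤k.
f[1] = 0
f[2] = 0
f[3] = 0
f[4] = 29
f[5] = 29
f[6] = 29
One optimal cutting: pieces 4 with 2 cm of scrap → $29.

29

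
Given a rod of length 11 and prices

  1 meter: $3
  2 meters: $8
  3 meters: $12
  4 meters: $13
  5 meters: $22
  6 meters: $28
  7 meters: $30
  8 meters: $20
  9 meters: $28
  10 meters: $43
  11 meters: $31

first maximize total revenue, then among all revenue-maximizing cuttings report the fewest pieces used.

2

Consider every possible first cut. r[k] is the best of p[i]+r[k−i] over all sellable i≤k.
r[1] = 3
r[2] = 8
r[3] = 12
r[4] = 16  (first piece 2, then r[2]=8)
r[5] = 22
r[6] = 28
r[7] = 31  (first piece 1, then r[6]=28)
r[8] = 36  (first piece 2, then r[6]=28)
r[9] = 40  (first piece 3, then r[6]=28)
r[10] = 44  (first piece 2, then r[8]=36)
r[11] = 50  (first piece 5, then r[6]=28)
Maximum revenue is $50.
Now minimize piece count subject to staying optimal: for each k, pieces[k] = 1 + min over i with p[i]+r[k−i]=r[k] of pieces[k−i].
pieces[8] = 2
pieces[9] = 2
pieces[10] = 2
pieces[11] = 2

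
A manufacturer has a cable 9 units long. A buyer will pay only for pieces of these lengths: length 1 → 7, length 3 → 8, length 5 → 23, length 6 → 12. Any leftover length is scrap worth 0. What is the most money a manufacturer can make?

63

Consider every possible first cut. best[k] is the best of p[i]+best[k−i] over all sellable i≤k.
best[1] = 7
best[2] = 14  (first piece 1, then best[1]=7)
best[3] = 21  (first piece 1, then best[2]=14)
best[4] = 28  (first piece 1, then best[3]=21)
best[5] = 35  (first piece 1, then best[4]=28)
best[6] = 42  (first piece 1, then best[5]=35)
best[7] = 49  (first piece 1, then best[6]=42)
best[8] = 56  (first piece 1, then best[7]=49)
best[9] = 63  (first piece 1, then best[8]=56)
One optimal cutting: 1 + 1 + 1 + 1 + 1 + 1 + 1 + 1 + 1 → 63.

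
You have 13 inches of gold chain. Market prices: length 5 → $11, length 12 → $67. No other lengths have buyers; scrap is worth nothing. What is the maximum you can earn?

Let f[k] be the best obtainable value from length k. For each k, try every first piece i and keep the best of price[i] + f[k−i].
f[1] = 0
f[2] = 0
f[3] = 0
f[4] = 0
f[5] = 11
f[6] = 11
f[7] = 11
f[8] = 11
f[9] = 11
f[10] = 22  (first piece 5, then f[5]=11)
f[11] = 22
f[12] = max(11+11, 67+0) = 67
f[13] = max(11+11, 67+0) = 67
One optimal cutting: pieces 12 with 1 inch of scrap → $67.

67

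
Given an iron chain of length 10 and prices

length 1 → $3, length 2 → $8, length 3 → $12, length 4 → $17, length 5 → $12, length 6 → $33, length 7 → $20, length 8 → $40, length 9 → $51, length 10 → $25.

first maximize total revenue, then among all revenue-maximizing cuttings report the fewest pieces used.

Build r[k] bottom-up: r[k] = max over allowed piece i of (p[i] + r[k−i]).
r[1] = 3
r[2] = max(3+3, 8+0) = 8
r[3] = max(3+8, 8+3, 12+0) = 12
r[4] = max(3+12, 8+8, 12+3, 17+0) = 17
r[5] = max(3+17, 8+12, 12+8, 17+3, 12+0) = 20
r[6] = max(3+20, 8+17, 12+12, 17+8, 12+3, 33+0) = 33
r[7] = max(3+33, 8+20, 12+17, …, 33+3, 20+0) = 36
r[8] = max(3+36, 8+33, 12+20, …, 20+3, 40+0) = 41
r[9] = max(3+41, 8+36, 12+33, …, 40+3, 51+0) = 51
r[10] = max(3+51, 8+41, 12+36, …, 51+3, 25+0) = 54
Maximum revenue is $54.
Now minimize piece count subject to staying optimal: for each k, pieces[k] = 1 + min over i with p[i]+r[k−i]=r[k] of pieces[k−i].
pieces[7] = 2
pieces[8] = 2
pieces[9] = 1
pieces[10] = 2

2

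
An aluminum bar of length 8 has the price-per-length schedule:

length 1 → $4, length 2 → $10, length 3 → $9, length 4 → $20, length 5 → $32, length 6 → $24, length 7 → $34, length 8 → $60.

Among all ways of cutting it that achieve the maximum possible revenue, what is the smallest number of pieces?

1

Consider every possible first cut. r[k] is the best of p[i]+r[k−i] over all sellable i≤k.
r[1] = 4
r[2] = max(4+4, 10+0) = 10
r[3] = max(4+10, 10+4, 9+0) = 14
r[4] = max(4+14, 10+10, 9+4, 20+0) = 20
r[5] = max(4+20, 10+14, 9+10, 20+4, 32+0) = 32
r[6] = max(4+32, 10+20, 9+14, 20+10, 32+4, 24+0) = 36
r[7] = max(4+36, 10+32, 9+20, …, 24+4, 34+0) = 42
r[8] = max(4+42, 10+36, 9+32, …, 34+4, 60+0) = 60
Maximum revenue is $60.
Now minimize piece count subject to staying optimal: for each k, pieces[k] = 1 + min over i with p[i]+r[k−i]=r[k] of pieces[k−i].
pieces[5] = 1
pieces[6] = 2
pieces[7] = 2
pieces[8] = 1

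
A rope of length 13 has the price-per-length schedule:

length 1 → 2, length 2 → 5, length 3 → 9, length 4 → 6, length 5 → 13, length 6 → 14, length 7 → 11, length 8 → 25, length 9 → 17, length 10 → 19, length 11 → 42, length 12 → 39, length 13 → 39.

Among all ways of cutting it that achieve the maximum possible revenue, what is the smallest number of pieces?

2

Build r[k] bottom-up: r[k] = max over allowed piece i of (p[i] + r[k−i]).
r[1] = 2
r[2] = 5
r[3] = 9
r[4] = 11  (first piece 1, then r[3]=9)
r[5] = 14  (first piece 2, then r[3]=9)
r[6] = 18  (first piece 3, then r[3]=9)
r[7] = 20  (first piece 1, then r[6]=18)
r[8] = 25
r[9] = 27  (first piece 1, then r[8]=25)
r[10] = 30  (first piece 2, then r[8]=25)
r[11] = 42
r[12] = 44  (first piece 1, then r[11]=42)
r[13] = 47  (first piece 2, then r[11]=42)
Maximum revenue is 47.
Now minimize piece count subject to staying optimal: for each k, pieces[k] = 1 + min over i with p[i]+r[k−i]=r[k] of pieces[k−i].
pieces[10] = 2
pieces[11] = 1
pieces[12] = 2
pieces[13] = 2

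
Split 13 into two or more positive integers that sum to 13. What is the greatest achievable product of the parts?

Fill g[k] for k=2..13: at each k try every first piece i and multiply by the better of (k−i) uncut or g[k−i].
g[2] = 1·max(1,0) = 1·1 = 1
g[3] = max(1·2, 2·1) = 2
g[4] = max(1·3, 2·2, 3·1) = 4
g[5] = max(1·4, 2·3, 3·2, 4·1) = 6
g[6] = max(1·6, 2·4, 3·3, 4·2, 5·1) = 9
g[7] = max(1·9, 2·6, 3·4, 4·3, 5·2, 6·1) = 12
g[8] = max(1·12, 2·9, 3·6, …, 6·2, 7·1) = 18
g[9] = max(1·18, 2·12, 3·9, …, 7·2, 8·1) = 27
g[10] = max(1·27, 2·18, 3·12, …, 8·2, 9·1) = 36
g[11] = max(1·36, 2·27, 3·18, …, 9·2, 10·1) = 54
g[12] = max(1·54, 2·36, 3·27, …, 10·2, 11·1) = 81
g[13] = max(1·81, 2·54, 3·36, …, 11·2, 12·1) = 108
One optimal split: 3 + 3 + 3 + 2 + 2; product 3·3·3·2·2 = 108.

108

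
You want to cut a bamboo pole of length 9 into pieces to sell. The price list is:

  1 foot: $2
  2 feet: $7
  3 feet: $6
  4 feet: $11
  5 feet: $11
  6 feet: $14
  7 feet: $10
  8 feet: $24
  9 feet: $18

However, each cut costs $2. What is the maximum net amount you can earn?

24

Let net[k] be the best obtainable value from length k. For each k, try every first piece i and keep the best of price[i] + net[k−i] minus the 2 cut fee when i<k.
net[1] = 2
net[2] = 7
net[3] = 7  (first piece 1, then net[2]=7)
net[4] = 12  (first piece 2, then net[2]=7)
net[5] = 12  (first piece 1, then net[4]=12)
net[6] = 17  (first piece 2, then net[4]=12)
net[7] = 17  (first piece 1, then net[6]=17)
net[8] = 24
net[9] = 24  (first piece 1, then net[8]=24)
One optimal plan: pieces 8 + 1 (1 cut) → $26 − $2 = $24.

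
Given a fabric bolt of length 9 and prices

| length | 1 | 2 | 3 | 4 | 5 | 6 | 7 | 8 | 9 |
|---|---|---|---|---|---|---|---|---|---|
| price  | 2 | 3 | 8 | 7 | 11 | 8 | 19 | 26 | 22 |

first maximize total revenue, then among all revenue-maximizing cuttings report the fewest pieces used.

2

Consider every possible first cut. r[k] is the best of p[i]+r[k−i] over all sellable i≤k.
r[1] = 2
r[2] = 4  (first piece 1, then r[1]=2)
r[3] = 8
r[4] = 10  (first piece 1, then r[3]=8)
r[5] = 12  (first piece 1, then r[4]=10)
r[6] = 16  (first piece 3, then r[3]=8)
r[7] = 19
r[8] = 26
r[9] = 28  (first piece 1, then r[8]=26)
Maximum revenue is $28.
Now minimize piece count subject to staying optimal: for each k, pieces[k] = 1 + min over i with p[i]+r[k−i]=r[k] of pieces[k−i].
pieces[6] = 2
pieces[7] = 1
pieces[8] = 1
pieces[9] = 2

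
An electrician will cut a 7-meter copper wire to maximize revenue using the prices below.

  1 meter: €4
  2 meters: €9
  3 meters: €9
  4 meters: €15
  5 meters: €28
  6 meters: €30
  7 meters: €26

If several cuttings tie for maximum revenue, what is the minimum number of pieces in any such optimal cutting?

Build r[k] bottom-up: r[k] = max over allowed piece i of (p[i] + r[k−i]).
r[1] = 4
r[2] = max(4+4, 9+0) = 9
r[3] = max(4+9, 9+4, 9+0) = 13
r[4] = max(4+13, 9+9, 9+4, 15+0) = 18
r[5] = max(4+18, 9+13, 9+9, 15+4, 28+0) = 28
r[6] = max(4+28, 9+18, 9+13, 15+9, 28+4, 30+0) = 32
r[7] = max(4+32, 9+28, 9+18, …, 30+4, 26+0) = 37
Maximum revenue is €37.
Now minimize piece count subject to staying optimal: for each k, pieces[k] = 1 + min over i with p[i]+r[k−i]=r[k] of pieces[k−i].
pieces[4] = 2
pieces[5] = 1
pieces[6] = 2
pieces[7] = 2

2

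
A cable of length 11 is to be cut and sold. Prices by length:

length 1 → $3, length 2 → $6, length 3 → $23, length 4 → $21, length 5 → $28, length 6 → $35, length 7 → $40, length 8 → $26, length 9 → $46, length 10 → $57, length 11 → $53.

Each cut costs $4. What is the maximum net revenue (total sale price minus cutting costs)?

Consider every possible first cut. r[k] is the best of p[i]+r[k−i] over all sellable i≤k, charging 4 whenever i<k.
r[1] = 3
r[2] = 6
r[3] = 23
r[4] = 22  (first piece 1, then r[3]=23)
r[5] = 28
r[6] = 42  (first piece 3, then r[3]=23)
r[7] = 41  (first piece 1, then r[6]=42)
r[8] = 47  (first piece 3, then r[5]=28)
r[9] = 61  (first piece 3, then r[6]=42)
r[10] = 60  (first piece 1, then r[9]=61)
r[11] = 66  (first piece 3, then r[8]=47)
One optimal plan: pieces 5 + 3 + 3 (2 cuts) → $74 − $8 = $66.

66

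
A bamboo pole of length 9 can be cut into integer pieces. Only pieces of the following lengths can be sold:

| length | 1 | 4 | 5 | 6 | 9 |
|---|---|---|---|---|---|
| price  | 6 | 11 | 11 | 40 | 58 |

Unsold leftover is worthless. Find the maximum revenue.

58

Let r[k] be the best obtainable value from length k. For each k, try every first piece i and keep the best of price[i] + r[k−i].
r[1] = 6
r[2] = 12  (first piece 1, then r[1]=6)
r[3] = 18  (first piece 1, then r[2]=12)
r[4] = max(6+18, 11+0) = 24
r[5] = max(6+24, 11+6, 11+0) = 30
r[6] = max(6+30, 11+12, 11+6, 40+0) = 40
r[7] = max(6+40, 11+18, 11+12, 40+6) = 46
r[8] = max(6+46, 11+24, 11+18, 40+12) = 52
r[9] = max(6+52, 11+30, 11+24, 40+18, 58+0) = 58
One optimal cutting: 6 + 1 + 1 + 1 → $58.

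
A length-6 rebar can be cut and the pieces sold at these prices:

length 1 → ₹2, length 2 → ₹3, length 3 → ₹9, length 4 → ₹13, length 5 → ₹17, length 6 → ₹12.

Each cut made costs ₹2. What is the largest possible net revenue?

17

Let net[k] be the best obtainable value from length k. For each k, try every first piece i and keep the best of price[i] + net[k−i] minus the 2 cut fee when i<k.
net[1] = 2
net[2] = max(2+2-2, 3+0) = 3
net[3] = max(2+3-2, 3+2-2, 9+0) = 9
net[4] = max(2+9-2, 3+3-2, 9+2-2, 13+0) = 13
net[5] = max(2+13-2, 3+9-2, 9+3-2, 13+2-2, 17+0) = 17
net[6] = max(2+17-2, 3+13-2, 9+9-2, 13+3-2, 17+2-2, 12+0) = 17
One optimal plan: pieces 5 + 1 (1 cut) → ₹19 − ₹2 = ₹17.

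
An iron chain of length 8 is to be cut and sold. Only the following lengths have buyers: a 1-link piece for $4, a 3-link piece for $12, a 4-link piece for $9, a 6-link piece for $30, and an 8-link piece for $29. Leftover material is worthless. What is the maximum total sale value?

Build f[k] bottom-up: f[k] = max over allowed piece i of (p[i] + f[k−i]).
f[1] = 4
f[2] = 8  (first piece 1, then f[1]=4)
f[3] = max(4+8, 12+0) = 12
f[4] = max(4+12, 12+4, 9+0) = 16
f[5] = max(4+16, 12+8, 9+4) = 20
f[6] = max(4+20, 12+12, 9+8, 30+0) = 30
f[7] = max(4+30, 12+16, 9+12, 30+4) = 34
f[8] = max(4+34, 12+20, 9+16, 30+8, 29+0) = 38
One optimal cutting: 6 + 1 + 1 → $38.

38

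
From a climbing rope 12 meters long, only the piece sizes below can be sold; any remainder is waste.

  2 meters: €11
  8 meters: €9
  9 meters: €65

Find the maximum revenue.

Let best[k] be the best obtainable value from length k. For each k, try every first piece i and keep the best of price[i] + best[k−i].
best[1] = 0
best[2] = 11
best[3] = 11
best[4] = 22  (first piece 2, then best[2]=11)
best[5] = 22
best[6] = 33  (first piece 2, then best[4]=22)
best[7] = 33
best[8] = max(11+33, 9+0) = 44
best[9] = max(11+33, 9+0, 65+0) = 65
best[10] = max(11+44, 9+11, 65+0) = 65
best[11] = max(11+65, 9+11, 65+11) = 76
best[12] = max(11+65, 9+22, 65+11) = 76
One optimal cutting: pieces 9 + 2 with 1 meter of scrap → €76.

76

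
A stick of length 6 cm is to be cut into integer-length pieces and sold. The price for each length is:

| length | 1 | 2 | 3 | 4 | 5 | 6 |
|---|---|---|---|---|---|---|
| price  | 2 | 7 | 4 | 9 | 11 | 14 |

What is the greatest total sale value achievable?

21

Consider every possible first cut. v[k] is the best of p[i]+v[k−i] over all sellable i≤k.
v[1] = 2
v[2] = max(2+2, 7+0) = 7
v[3] = max(2+7, 7+2, 4+0) = 9
v[4] = max(2+9, 7+7, 4+2, 9+0) = 14
v[5] = max(2+14, 7+9, 4+7, 9+2, 11+0) = 16
v[6] = max(2+16, 7+14, 4+9, 9+7, 11+2, 14+0) = 21
One optimal cutting: 2 + 2 + 2 → €7 + €7 + €7 = €21.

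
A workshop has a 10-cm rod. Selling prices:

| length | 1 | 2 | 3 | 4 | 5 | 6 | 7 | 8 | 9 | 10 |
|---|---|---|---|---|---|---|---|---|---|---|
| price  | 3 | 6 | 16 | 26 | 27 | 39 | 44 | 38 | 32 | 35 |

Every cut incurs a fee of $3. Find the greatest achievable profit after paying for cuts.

Let r[k] be the best obtainable value from length k. For each k, try every first piece i and keep the best of price[i] + r[k−i] minus the 3 cut fee when i<k.
r[1] = 3
r[2] = 6
r[3] = 16
r[4] = 26
r[5] = 27
r[6] = 39
r[7] = 44
r[8] = 49  (first piece 4, then r[4]=26)
r[9] = 52  (first piece 3, then r[6]=39)
r[10] = 62  (first piece 4, then r[6]=39)
One optimal plan: pieces 6 + 4 (1 cut) → $65 − $3 = $62.

62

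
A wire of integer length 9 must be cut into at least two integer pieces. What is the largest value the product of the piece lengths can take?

27

Let prod[k] be the best product for length k (with at least one cut). For each first piece i, the rest contributes max(k−i, prod[k−i]).
prod[2] = 1*max(1,0) = 1*1 = 1
prod[3] = 1*max(2,1) = 1*2 = 2
prod[4] = 2*max(2,1) = 2*2 = 4
prod[5] = 2*max(3,2) = 2*3 = 6
prod[6] = 3*max(3,2) = 3*3 = 9
prod[7] = 2*max(5,6) = 2*6 = 12
prod[8] = 2*max(6,9) = 2*9 = 18
prod[9] = 3*max(6,9) = 3*9 = 27
One optimal split: 3 + 3 + 3; product 3*3*3 = 27.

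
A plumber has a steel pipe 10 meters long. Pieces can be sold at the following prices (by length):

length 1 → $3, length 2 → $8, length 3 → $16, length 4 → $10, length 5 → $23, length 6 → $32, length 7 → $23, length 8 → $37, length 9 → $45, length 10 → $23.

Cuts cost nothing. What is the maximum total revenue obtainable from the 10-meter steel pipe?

51

Let v[k] be the best obtainable value from length k. For each k, try every first piece i and keep the best of price[i] + v[k−i].
v[1] = 3
v[2] = max(3+3, 8+0) = 8
v[3] = max(3+8, 8+3, 16+0) = 16
v[4] = max(3+16, 8+8, 16+3, 10+0) = 19
v[5] = max(3+19, 8+16, 16+8, 10+3, 23+0) = 24
v[6] = max(3+24, 8+19, 16+16, 10+8, 23+3, 32+0) = 32
v[7] = max(3+32, 8+24, 16+19, …, 32+3, 23+0) = 35
v[8] = max(3+35, 8+32, 16+24, …, 23+3, 37+0) = 40
v[9] = max(3+40, 8+35, 16+32, …, 37+3, 45+0) = 48
v[10] = max(3+48, 8+40, 16+35, …, 45+3, 23+0) = 51
One optimal cutting: 3 + 3 + 3 + 1 → $16 + $16 + $16 + $3 = $51.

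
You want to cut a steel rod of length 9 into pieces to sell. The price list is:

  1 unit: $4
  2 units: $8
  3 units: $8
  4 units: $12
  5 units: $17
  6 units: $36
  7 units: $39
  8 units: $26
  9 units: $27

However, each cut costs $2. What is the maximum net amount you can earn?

Build r[k] bottom-up: r[k] = max over allowed piece i of (p[i] + r[k−i]) − 2 per cut.
r[1] = 4
r[2] = 8
r[3] = 10  (first piece 1, then r[2]=8)
r[4] = 14  (first piece 2, then r[2]=8)
r[5] = 17
r[6] = 36
r[7] = 39
r[8] = 42  (first piece 2, then r[6]=36)
r[9] = 45  (first piece 2, then r[7]=39)
One optimal plan: pieces 7 + 2 (1 cut) → $47 − $2 = $45.

45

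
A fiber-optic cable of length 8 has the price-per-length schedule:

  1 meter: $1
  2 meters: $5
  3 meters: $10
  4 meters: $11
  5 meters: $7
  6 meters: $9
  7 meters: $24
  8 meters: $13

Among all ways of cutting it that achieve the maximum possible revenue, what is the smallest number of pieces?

2

Build r[k] bottom-up: r[k] = max over allowed piece i of (p[i] + r[k−i]).
r[1] = 1
r[2] = max(1+1, 5+0) = 5
r[3] = max(1+5, 5+1, 10+0) = 10
r[4] = max(1+10, 5+5, 10+1, 11+0) = 11
r[5] = max(1+11, 5+10, 10+5, 11+1, 7+0) = 15
r[6] = max(1+15, 5+11, 10+10, 11+5, 7+1, 9+0) = 20
r[7] = max(1+20, 5+15, 10+11, …, 9+1, 24+0) = 24
r[8] = max(1+24, 5+20, 10+15, …, 24+1, 13+0) = 25
Maximum revenue is $25.
Now minimize piece count subject to staying optimal: for each k, pieces[k] = 1 + min over i with p[i]+r[k−i]=r[k] of pieces[k−i].
pieces[5] = 2
pieces[6] = 2
pieces[7] = 1
pieces[8] = 2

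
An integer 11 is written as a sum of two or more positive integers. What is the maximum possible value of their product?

54

Define m[k] = max over 1≤i<k of i · max(k−i, m[k−i]); the inner max lets the remainder stay uncut if that's better.
m[2] = 1×max(1,0) = 1×1 = 1
m[3] = 1×max(2,1) = 1×2 = 2
m[4] = 2×max(2,1) = 2×2 = 4
m[5] = 2×max(3,2) = 2×3 = 6
m[6] = 3×max(3,2) = 3×3 = 9
m[7] = 2×max(5,6) = 2×6 = 12
m[8] = 2×max(6,9) = 2×9 = 18
m[9] = 3×max(6,9) = 3×9 = 27
m[10] = 2×max(8,18) = 2×18 = 36
m[11] = 2×max(9,27) = 2×27 = 54
One optimal split: 3 + 3 + 3 + 2; product 3×3×3×2 = 54.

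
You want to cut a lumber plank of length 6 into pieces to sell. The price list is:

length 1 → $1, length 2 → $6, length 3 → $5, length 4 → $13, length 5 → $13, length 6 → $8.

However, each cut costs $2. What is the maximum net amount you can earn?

Let net[k] be the best obtainable value from length k. For each k, try every first piece i and keep the best of price[i] + net[k−i] minus the 2 cut fee when i<k.
net[1] = 1
net[2] = max(1+1-2, 6+0) = 6
net[3] = max(1+6-2, 6+1-2, 5+0) = 5
net[4] = max(1+5-2, 6+6-2, 5+1-2, 13+0) = 13
net[5] = max(1+13-2, 6+5-2, 5+6-2, 13+1-2, 13+0) = 13
net[6] = max(1+13-2, 6+13-2, 5+5-2, 13+6-2, 13+1-2, 8+0) = 17
One optimal plan: pieces 4 + 2 (1 cut) → $19 − $2 = $17.

17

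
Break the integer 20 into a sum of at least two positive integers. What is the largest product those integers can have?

1458

Let m[k] be the best product for length k (with at least one cut). For each first piece i, the rest contributes max(k−i, m[k−i]).
m[2] = 1*max(1,0) = 1*1 = 1
m[3] = 1*max(2,1) = 1*2 = 2
m[4] = 2*max(2,1) = 2*2 = 4
m[5] = 2*max(3,2) = 2*3 = 6
m[6] = 3*max(3,2) = 3*3 = 9
m[7] = 2*max(5,6) = 2*6 = 12
m[8] = 2*max(6,9) = 2*9 = 18
m[9] = 3*max(6,9) = 3*9 = 27
m[10] = 2*max(8,18) = 2*18 = 36
m[11] = 2*max(9,27) = 2*27 = 54
m[12] = 3*max(9,27) = 3*27 = 81
m[13] = 2*max(11,54) = 2*54 = 108
m[14] = 2*max(12,81) = 2*81 = 162
m[15] = 3*max(12,81) = 3*81 = 243
m[16] = 2*max(14,162) = 2*162 = 324
m[17] = 2*max(15,243) = 2*243 = 486
m[18] = 3*max(15,243) = 3*243 = 729
m[19] = 2*max(17,486) = 2*486 = 972
m[20] = 2*max(18,729) = 2*729 = 1458
One optimal split: 3 + 3 + 3 + 3 + 3 + 3 + 2; product 3*3*3*3*3*3*2 = 1458.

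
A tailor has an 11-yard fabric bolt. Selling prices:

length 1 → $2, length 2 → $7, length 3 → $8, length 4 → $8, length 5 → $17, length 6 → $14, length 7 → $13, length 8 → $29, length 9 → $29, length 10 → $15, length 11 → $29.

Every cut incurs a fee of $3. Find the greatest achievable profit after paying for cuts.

Build v[k] bottom-up: v[k] = max over allowed piece i of (p[i] + v[k−i]) − 3 per cut.
v[1] = 2
v[2] = max(2+2-3, 7+0) = 7
v[3] = max(2+7-3, 7+2-3, 8+0) = 8
v[4] = max(2+8-3, 7+7-3, 8+2-3, 8+0) = 11
v[5] = max(2+11-3, 7+8-3, 8+7-3, 8+2-3, 17+0) = 17
v[6] = max(2+17-3, 7+11-3, 8+8-3, 8+7-3, 17+2-3, 14+0) = 16
v[7] = max(2+16-3, 7+17-3, 8+11-3, …, 14+2-3, 13+0) = 21
v[8] = max(2+21-3, 7+16-3, 8+17-3, …, 13+2-3, 29+0) = 29
v[9] = max(2+29-3, 7+21-3, 8+16-3, …, 29+2-3, 29+0) = 29
v[10] = max(2+29-3, 7+29-3, 8+21-3, …, 29+2-3, 15+0) = 33
v[11] = max(2+33-3, 7+29-3, 8+29-3, …, 15+2-3, 29+0) = 34
One optimal plan: pieces 8 + 3 (1 cut) → $37 − $3 = $34.

34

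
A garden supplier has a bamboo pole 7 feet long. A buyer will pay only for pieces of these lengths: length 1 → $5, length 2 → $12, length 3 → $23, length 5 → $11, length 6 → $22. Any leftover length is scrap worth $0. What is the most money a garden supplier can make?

51

Consider every possible first cut. r[k] is the best of p[i]+r[k−i] over all sellable i≤k.
r[1] = 5
r[2] = 12
r[3] = 23
r[4] = 28  (first piece 1, then r[3]=23)
r[5] = 35  (first piece 2, then r[3]=23)
r[6] = 46  (first piece 3, then r[3]=23)
r[7] = 51  (first piece 1, then r[6]=46)
One optimal cutting: 3 + 3 + 1 → $51.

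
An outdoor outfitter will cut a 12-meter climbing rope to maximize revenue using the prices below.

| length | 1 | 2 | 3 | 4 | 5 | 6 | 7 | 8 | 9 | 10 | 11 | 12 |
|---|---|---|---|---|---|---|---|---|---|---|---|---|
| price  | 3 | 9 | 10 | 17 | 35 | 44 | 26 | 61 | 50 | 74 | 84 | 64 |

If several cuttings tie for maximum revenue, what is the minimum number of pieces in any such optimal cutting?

Consider every possible first cut. r[k] is the best of p[i]+r[k−i] over all sellable i≤k.
r[1] = 3
r[2] = max(3+3, 9+0) = 9
r[3] = max(3+9, 9+3, 10+0) = 12
r[4] = max(3+12, 9+9, 10+3, 17+0) = 18
r[5] = max(3+18, 9+12, 10+9, 17+3, 35+0) = 35
r[6] = max(3+35, 9+18, 10+12, 17+9, 35+3, 44+0) = 44
r[7] = max(3+44, 9+35, 10+18, …, 44+3, 26+0) = 47
r[8] = max(3+47, 9+44, 10+35, …, 26+3, 61+0) = 61
r[9] = max(3+61, 9+47, 10+44, …, 61+3, 50+0) = 64
r[10] = max(3+64, 9+61, 10+47, …, 50+3, 74+0) = 74
r[11] = max(3+74, 9+64, 10+61, …, 74+3, 84+0) = 84
r[12] = max(3+84, 9+74, 10+64, …, 84+3, 64+0) = 88
Maximum revenue is €88.
Now minimize piece count subject to staying optimal: for each k, pieces[k] = 1 + min over i with p[i]+r[k−i]=r[k] of pieces[k−i].
pieces[9] = 2
pieces[10] = 1
pieces[11] = 1
pieces[12] = 2

2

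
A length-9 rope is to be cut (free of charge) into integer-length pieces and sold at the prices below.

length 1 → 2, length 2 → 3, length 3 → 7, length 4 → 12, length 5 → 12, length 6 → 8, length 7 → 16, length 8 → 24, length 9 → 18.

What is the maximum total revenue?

26

Consider every possible first cut. r[k] is the best of p[i]+r[k−i] over all sellable i≤k.
r[1] = 2
r[2] = max(2+2, 3+0) = 4
r[3] = max(2+4, 3+2, 7+0) = 7
r[4] = max(2+7, 3+4, 7+2, 12+0) = 12
r[5] = max(2+12, 3+7, 7+4, 12+2, 12+0) = 14
r[6] = max(2+14, 3+12, 7+7, 12+4, 12+2, 8+0) = 16
r[7] = max(2+16, 3+14, 7+12, …, 8+2, 16+0) = 19
r[8] = max(2+19, 3+16, 7+14, …, 16+2, 24+0) = 24
r[9] = max(2+24, 3+19, 7+16, …, 24+2, 18+0) = 26
One optimal cutting: 4 + 4 + 1 → 12 + 12 + 2 = 26.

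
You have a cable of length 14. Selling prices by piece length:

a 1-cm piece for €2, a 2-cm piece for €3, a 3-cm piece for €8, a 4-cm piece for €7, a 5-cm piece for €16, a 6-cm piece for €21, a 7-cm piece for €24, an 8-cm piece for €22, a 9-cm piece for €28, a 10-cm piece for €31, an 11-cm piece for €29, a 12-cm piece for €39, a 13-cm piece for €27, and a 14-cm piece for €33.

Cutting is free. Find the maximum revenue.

48

Let best[k] be the best obtainable value from length k. For each k, try every first piece i and keep the best of price[i] + best[k−i].
best[1] = 2
best[2] = 4  (first piece 1, then best[1]=2)
best[3] = 8
best[4] = 10  (first piece 1, then best[3]=8)
best[5] = 16
best[6] = 21
best[7] = 24
best[8] = 26  (first piece 1, then best[7]=24)
best[9] = 29  (first piece 3, then best[6]=21)
best[10] = 32  (first piece 3, then best[7]=24)
best[11] = 37  (first piece 5, then best[6]=21)
best[12] = 42  (first piece 6, then best[6]=21)
best[13] = 45  (first piece 6, then best[7]=24)
best[14] = 48  (first piece 7, then best[7]=24)
One optimal cutting: 7 + 7 → €24 + €24 = €48.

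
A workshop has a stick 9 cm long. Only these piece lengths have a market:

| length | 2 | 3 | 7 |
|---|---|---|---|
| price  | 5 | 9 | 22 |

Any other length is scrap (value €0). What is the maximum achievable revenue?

Build r[k] bottom-up: r[k] = max over allowed piece i of (p[i] + r[k−i]).
r[1] = 0
r[2] = 5
r[3] = max(5+0, 9+0) = 9
r[4] = max(5+5, 9+0) = 10
r[5] = max(5+9, 9+5) = 14
r[6] = max(5+10, 9+9) = 18
r[7] = max(5+14, 9+10, 22+0) = 22
r[8] = max(5+18, 9+14, 22+0) = 23
r[9] = max(5+22, 9+18, 22+5) = 27
One optimal cutting: 7 + 2 → €27.

27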